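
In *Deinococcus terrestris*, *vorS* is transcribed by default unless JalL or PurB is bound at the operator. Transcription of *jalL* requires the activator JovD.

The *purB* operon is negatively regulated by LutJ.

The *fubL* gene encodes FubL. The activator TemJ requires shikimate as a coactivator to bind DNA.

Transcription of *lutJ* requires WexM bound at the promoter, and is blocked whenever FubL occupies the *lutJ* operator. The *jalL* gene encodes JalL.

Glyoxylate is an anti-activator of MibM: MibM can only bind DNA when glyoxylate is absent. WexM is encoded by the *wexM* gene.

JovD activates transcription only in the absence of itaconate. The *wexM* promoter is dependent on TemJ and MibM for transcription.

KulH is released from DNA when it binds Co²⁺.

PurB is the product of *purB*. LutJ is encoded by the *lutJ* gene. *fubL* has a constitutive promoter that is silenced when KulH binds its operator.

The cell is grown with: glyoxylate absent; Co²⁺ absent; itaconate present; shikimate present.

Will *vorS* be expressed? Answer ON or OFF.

ON

Itaconate is present, so JovD is inactive.
Required activator JovD is absent, so *jalL* is not transcribed.
So JalL is not produced.
Shikimate is present, so TemJ is active.
Glyoxylate is absent, so MibM is active.
No repressor is bound and TemJ and MibM are active, so *wexM* is transcribed.
So WexM is produced and active.
Co²⁺ is absent, so KulH is active.
With repressor KulH bound, *fubL* is not transcribed.
So FubL is not produced.
No repressor is bound and WexM is active, so *lutJ* is transcribed.
So LutJ is produced and active.
With repressor LutJ bound, *purB* is not transcribed.
So PurB is not produced.
With no repressor bound, *vorS* is transcribed.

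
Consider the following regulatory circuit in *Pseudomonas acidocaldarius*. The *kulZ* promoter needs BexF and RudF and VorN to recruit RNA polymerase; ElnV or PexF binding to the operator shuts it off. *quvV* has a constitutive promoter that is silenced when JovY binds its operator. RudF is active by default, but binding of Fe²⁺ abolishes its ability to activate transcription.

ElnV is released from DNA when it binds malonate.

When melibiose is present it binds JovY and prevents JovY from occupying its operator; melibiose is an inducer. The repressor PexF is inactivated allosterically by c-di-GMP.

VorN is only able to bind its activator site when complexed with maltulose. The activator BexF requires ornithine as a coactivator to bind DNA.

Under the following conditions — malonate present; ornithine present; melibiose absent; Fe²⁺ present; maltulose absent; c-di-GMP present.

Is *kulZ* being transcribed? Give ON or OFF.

Ornithine is present, so BexF is active.
Fe²⁺ is present, so RudF is inactive.
Malonate is present, so ElnV is inactive.
c-di-GMP is present, so PexF is inactive.
Maltulose is absent, so VorN is inactive.
Required activator RudF is absent, so *kulZ* is not transcribed.

OFF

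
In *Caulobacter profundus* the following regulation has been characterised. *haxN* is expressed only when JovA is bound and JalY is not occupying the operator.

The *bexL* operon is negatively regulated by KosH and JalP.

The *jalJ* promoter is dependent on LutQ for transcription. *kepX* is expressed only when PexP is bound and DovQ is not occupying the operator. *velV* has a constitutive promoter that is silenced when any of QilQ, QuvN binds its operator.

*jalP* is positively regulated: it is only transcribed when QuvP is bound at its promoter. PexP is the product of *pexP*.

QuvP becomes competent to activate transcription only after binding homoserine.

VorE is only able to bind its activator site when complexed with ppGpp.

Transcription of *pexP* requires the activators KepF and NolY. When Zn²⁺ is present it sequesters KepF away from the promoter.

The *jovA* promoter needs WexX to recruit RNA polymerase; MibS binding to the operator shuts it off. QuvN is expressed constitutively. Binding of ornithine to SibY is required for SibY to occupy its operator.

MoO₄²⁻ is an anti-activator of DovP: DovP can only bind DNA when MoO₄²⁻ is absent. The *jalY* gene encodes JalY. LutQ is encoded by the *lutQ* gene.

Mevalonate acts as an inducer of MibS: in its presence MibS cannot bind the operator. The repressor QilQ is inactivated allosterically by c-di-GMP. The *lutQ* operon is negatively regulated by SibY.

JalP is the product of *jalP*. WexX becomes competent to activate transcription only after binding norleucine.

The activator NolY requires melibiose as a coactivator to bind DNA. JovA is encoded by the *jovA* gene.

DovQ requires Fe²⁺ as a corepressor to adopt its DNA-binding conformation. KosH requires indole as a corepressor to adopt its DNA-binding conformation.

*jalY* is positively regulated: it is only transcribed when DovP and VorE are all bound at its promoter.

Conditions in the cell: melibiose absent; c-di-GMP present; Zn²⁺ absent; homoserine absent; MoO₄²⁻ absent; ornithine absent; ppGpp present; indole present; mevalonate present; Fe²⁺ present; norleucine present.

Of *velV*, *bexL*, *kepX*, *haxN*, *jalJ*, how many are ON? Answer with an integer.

1

c-di-GMP is present, so QilQ is inactive.
QuvN is produced constitutively and is active.
With repressor QuvN bound, *velV* is not transcribed.
→ *velV* is OFF.
Indole is present, so KosH is active.
Homoserine is absent, so QuvP is inactive.
Required activator QuvP is absent, so *jalP* is not transcribed.
So JalP is not produced.
With repressor KosH bound, *bexL* is not transcribed.
→ *bexL* is OFF.
Fe²⁺ is present, so DovQ is active.
Zn²⁺ is absent, so KepF is active.
Melibiose is absent, so NolY is inactive.
Required activator NolY is absent, so *pexP* is not transcribed.
So PexP is not produced.
With repressor DovQ bound, *kepX* is not transcribed.
→ *kepX* is OFF.
MoO₄²⁻ is absent, so DovP is active.
ppGpp is present, so VorE is active.
No repressor is bound and DovP and VorE are active, so *jalY* is transcribed.
So JalY is produced and active.
Norleucine is present, so WexX is active.
Mevalonate is present, so MibS is inactive.
No repressor is bound and WexX is active, so *jovA* is transcribed.
So JovA is produced and active.
With repressor JalY bound, *haxN* is not transcribed.
→ *haxN* is OFF.
Ornithine is absent, so SibY is inactive.
With no repressor bound, *lutQ* is transcribed.
So LutQ is produced and active.
No repressor is bound and LutQ is active, so *jalJ* is transcribed.
→ *jalJ* is ON.
1 of the 5 genes is transcribed.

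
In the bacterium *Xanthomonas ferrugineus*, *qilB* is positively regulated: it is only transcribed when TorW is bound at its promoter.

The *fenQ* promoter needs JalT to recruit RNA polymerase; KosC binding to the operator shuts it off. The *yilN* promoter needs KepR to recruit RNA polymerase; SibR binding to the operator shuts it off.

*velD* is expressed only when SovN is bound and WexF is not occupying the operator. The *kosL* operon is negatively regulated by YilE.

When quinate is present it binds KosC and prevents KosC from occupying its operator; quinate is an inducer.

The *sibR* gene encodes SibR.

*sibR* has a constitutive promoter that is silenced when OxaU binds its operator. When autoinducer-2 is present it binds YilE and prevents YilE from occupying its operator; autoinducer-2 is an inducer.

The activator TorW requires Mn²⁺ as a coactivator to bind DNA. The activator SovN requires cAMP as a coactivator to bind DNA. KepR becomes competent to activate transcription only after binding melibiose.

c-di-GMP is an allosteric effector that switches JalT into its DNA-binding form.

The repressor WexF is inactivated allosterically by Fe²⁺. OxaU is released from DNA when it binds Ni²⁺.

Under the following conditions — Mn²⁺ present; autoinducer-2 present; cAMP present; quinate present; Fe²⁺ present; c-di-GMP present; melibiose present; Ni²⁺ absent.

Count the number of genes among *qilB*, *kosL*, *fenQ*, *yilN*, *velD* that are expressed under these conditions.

Mn²⁺ is present, so TorW is active.
No repressor is bound and TorW is active, so *qilB* is transcribed.
→ *qilB* is ON.
Autoinducer-2 is present, so YilE is inactive.
With no repressor bound, *kosL* is transcribed.
→ *kosL* is ON.
Quinate is present, so KosC is inactive.
c-di-GMP is present, so JalT is active.
No repressor is bound and JalT is active, so *fenQ* is transcribed.
→ *fenQ* is ON.
Melibiose is present, so KepR is active.
Ni²⁺ is absent, so OxaU is active.
With repressor OxaU bound, *sibR* is not transcribed.
So SibR is not produced.
No repressor is bound and KepR is active, so *yilN* is transcribed.
→ *yilN* is ON.
Fe²⁺ is present, so WexF is inactive.
cAMP is present, so SovN is active.
No repressor is bound and SovN is active, so *velD* is transcribed.
→ *velD* is ON.
5 of the 5 genes are transcribed.

5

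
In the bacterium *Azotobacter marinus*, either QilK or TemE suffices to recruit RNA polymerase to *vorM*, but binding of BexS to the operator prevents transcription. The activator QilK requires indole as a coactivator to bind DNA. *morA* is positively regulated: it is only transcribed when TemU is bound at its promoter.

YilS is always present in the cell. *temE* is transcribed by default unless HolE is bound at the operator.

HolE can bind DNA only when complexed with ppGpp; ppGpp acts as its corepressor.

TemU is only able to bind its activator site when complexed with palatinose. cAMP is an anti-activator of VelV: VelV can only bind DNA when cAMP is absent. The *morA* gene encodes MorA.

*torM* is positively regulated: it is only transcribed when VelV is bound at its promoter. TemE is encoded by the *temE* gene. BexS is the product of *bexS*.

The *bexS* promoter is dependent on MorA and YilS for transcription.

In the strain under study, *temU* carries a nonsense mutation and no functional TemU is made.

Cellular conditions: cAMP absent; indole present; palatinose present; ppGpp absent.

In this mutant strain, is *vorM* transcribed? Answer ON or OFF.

ON

TemU is non-functional in this strain, so it has no effect.
Required activator TemU is absent, so *morA* is not transcribed.
So MorA is not produced.
YilS is produced constitutively and is active.
Required activator MorA is absent, so *bexS* is not transcribed.
So BexS is not produced.
Indole is present, so QilK is active.
ppGpp is absent, so HolE is inactive.
With no repressor bound, *temE* is transcribed.
So TemE is produced and active.
Activator QilK is present, so *vorM* is transcribed.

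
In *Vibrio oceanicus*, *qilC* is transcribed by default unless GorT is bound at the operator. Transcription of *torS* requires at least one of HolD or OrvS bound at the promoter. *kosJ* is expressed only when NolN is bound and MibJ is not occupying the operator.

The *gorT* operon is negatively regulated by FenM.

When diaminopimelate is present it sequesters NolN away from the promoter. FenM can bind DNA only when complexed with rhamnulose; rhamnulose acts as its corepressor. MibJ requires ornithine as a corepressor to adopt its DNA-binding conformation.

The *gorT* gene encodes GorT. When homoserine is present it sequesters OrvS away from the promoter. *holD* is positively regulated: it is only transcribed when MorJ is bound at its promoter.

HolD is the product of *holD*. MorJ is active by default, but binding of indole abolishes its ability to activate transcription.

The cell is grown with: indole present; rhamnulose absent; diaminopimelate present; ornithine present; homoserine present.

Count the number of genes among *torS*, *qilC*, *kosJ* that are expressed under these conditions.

0

Indole is present, so MorJ is inactive.
Required activator MorJ is absent, so *holD* is not transcribed.
So HolD is not produced.
Homoserine is present, so OrvS is inactive.
No activator is available at the *torS* promoter, so *torS* is not transcribed.
→ *torS* is OFF.
Rhamnulose is absent, so FenM is inactive.
With no repressor bound, *gorT* is transcribed.
So GorT is produced and active.
With repressor GorT bound, *qilC* is not transcribed.
→ *qilC* is OFF.
Diaminopimelate is present, so NolN is inactive.
Ornithine is present, so MibJ is active.
With repressor MibJ bound, *kosJ* is not transcribed.
→ *kosJ* is OFF.
0 of the 3 genes are transcribed.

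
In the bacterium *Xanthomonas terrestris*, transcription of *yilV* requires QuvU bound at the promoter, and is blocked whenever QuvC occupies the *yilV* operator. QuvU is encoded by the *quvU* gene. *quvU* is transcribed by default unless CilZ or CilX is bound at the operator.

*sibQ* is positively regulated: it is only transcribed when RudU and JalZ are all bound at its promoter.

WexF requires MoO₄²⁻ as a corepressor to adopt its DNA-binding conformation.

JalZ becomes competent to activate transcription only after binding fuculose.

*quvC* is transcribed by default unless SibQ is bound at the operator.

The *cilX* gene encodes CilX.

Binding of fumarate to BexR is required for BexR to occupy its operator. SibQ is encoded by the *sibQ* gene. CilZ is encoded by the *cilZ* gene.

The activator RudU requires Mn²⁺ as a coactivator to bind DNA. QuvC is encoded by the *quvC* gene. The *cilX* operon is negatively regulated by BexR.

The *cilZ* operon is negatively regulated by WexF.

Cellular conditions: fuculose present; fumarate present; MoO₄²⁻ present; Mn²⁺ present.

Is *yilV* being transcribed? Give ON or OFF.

Mn²⁺ is present, so RudU is active.
Fuculose is present, so JalZ is active.
No repressor is bound and RudU and JalZ are active, so *sibQ* is transcribed.
So SibQ is produced and active.
With repressor SibQ bound, *quvC* is not transcribed.
So QuvC is not produced.
MoO₄²⁻ is present, so WexF is active.
With repressor WexF bound, *cilZ* is not transcribed.
So CilZ is not produced.
Fumarate is present, so BexR is active.
With repressor BexR bound, *cilX* is not transcribed.
So CilX is not produced.
With no repressor bound, *quvU* is transcribed.
So QuvU is produced and active.
No repressor is bound and QuvU is active, so *yilV* is transcribed.

ON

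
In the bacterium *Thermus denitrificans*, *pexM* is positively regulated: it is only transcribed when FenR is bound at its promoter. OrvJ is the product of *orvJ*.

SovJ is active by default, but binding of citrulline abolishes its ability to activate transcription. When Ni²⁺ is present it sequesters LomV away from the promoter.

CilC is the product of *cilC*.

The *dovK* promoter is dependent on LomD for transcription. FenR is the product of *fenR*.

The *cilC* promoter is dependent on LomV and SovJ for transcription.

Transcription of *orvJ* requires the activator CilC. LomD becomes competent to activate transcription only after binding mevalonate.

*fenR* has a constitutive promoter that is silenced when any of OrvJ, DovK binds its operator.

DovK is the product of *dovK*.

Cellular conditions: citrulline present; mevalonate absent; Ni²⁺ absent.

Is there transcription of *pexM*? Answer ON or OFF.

Ni²⁺ is absent, so LomV is active.
Citrulline is present, so SovJ is inactive.
Required activator SovJ is absent, so *cilC* is not transcribed.
So CilC is not produced.
Required activator CilC is absent, so *orvJ* is not transcribed.
So OrvJ is not produced.
Mevalonate is absent, so LomD is inactive.
Required activator LomD is absent, so *dovK* is not transcribed.
So DovK is not produced.
With no repressor bound, *fenR* is transcribed.
So FenR is produced and active.
No repressor is bound and FenR is active, so *pexM* is transcribed.

ON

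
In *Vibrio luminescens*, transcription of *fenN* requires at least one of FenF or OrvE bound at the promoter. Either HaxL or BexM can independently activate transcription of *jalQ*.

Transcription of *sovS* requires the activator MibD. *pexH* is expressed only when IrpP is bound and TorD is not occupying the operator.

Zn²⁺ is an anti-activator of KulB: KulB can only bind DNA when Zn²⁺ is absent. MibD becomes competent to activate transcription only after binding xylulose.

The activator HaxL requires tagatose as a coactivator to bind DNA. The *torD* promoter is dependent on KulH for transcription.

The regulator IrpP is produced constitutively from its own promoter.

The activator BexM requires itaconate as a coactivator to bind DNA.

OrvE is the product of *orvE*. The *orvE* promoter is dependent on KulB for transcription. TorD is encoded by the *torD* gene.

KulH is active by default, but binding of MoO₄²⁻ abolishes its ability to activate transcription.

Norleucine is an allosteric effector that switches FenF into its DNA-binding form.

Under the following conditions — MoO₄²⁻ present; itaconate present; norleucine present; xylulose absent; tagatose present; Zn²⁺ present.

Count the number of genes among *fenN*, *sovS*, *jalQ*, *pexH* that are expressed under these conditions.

Norleucine is present, so FenF is active.
Zn²⁺ is present, so KulB is inactive.
Required activator KulB is absent, so *orvE* is not transcribed.
So OrvE is not produced.
Activator FenF is present, so *fenN* is transcribed.
→ *fenN* is ON.
Xylulose is absent, so MibD is inactive.
Required activator MibD is absent, so *sovS* is not transcribed.
→ *sovS* is OFF.
Tagatose is present, so HaxL is active.
Itaconate is present, so BexM is active.
Activator HaxL is present, so *jalQ* is transcribed.
→ *jalQ* is ON.
MoO₄²⁻ is present, so KulH is inactive.
Required activator KulH is absent, so *torD* is not transcribed.
So TorD is not produced.
IrpP is produced constitutively and is active.
No repressor is bound and IrpP is active, so *pexH* is transcribed.
→ *pexH* is ON.
3 of the 4 genes are transcribed.

3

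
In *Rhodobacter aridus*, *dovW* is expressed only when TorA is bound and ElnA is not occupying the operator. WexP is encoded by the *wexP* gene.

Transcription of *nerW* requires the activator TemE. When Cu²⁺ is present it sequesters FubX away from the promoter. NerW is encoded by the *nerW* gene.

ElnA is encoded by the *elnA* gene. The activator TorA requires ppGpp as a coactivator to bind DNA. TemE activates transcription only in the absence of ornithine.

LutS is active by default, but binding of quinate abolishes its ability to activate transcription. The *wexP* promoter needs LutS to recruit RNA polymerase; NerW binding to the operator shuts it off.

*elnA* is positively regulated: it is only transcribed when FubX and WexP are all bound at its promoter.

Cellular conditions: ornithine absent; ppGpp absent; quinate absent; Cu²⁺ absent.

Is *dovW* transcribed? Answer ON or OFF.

OFF

ppGpp is absent, so TorA is inactive.
Cu²⁺ is absent, so FubX is active.
Ornithine is absent, so TemE is active.
No repressor is bound and TemE is active, so *nerW* is transcribed.
So NerW is produced and active.
Quinate is absent, so LutS is active.
With repressor NerW bound, *wexP* is not transcribed.
So WexP is not produced.
Required activator WexP is absent, so *elnA* is not transcribed.
So ElnA is not produced.
Required activator TorA is absent, so *dovW* is not transcribed.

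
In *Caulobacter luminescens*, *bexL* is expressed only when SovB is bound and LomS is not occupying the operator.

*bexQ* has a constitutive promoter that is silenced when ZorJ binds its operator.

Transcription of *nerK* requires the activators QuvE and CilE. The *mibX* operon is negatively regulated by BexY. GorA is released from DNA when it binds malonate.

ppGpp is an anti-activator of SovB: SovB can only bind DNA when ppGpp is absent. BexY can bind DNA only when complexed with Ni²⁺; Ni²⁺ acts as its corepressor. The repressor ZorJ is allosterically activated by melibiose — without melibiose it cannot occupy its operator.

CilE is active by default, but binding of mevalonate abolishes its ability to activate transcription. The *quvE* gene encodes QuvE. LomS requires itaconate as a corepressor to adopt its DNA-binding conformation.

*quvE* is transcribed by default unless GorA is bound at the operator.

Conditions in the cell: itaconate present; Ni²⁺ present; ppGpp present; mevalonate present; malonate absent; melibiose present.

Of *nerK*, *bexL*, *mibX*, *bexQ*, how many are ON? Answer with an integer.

0

Malonate is absent, so GorA is active.
With repressor GorA bound, *quvE* is not transcribed.
So QuvE is not produced.
Mevalonate is present, so CilE is inactive.
Required activator QuvE is absent, so *nerK* is not transcribed.
→ *nerK* is OFF.
ppGpp is present, so SovB is inactive.
Itaconate is present, so LomS is active.
With repressor LomS bound, *bexL* is not transcribed.
→ *bexL* is OFF.
Ni²⁺ is present, so BexY is active.
With repressor BexY bound, *mibX* is not transcribed.
→ *mibX* is OFF.
Melibiose is present, so ZorJ is active.
With repressor ZorJ bound, *bexQ* is not transcribed.
→ *bexQ* is OFF.
0 of the 4 genes are transcribed.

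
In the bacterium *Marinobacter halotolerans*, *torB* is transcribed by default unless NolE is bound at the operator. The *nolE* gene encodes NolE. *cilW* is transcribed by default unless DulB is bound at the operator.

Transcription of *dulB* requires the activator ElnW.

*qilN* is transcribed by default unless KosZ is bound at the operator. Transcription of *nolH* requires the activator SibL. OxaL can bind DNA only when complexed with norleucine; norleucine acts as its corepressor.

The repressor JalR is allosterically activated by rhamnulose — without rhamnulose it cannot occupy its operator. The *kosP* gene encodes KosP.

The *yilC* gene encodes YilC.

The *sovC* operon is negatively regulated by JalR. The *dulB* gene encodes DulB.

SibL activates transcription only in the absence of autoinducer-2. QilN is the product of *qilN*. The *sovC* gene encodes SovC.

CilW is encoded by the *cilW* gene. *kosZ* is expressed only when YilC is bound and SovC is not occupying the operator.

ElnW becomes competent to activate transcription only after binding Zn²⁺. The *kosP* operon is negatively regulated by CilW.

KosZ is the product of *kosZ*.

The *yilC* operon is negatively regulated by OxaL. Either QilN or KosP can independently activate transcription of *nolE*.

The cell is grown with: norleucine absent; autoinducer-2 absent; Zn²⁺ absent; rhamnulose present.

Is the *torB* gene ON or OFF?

Rhamnulose is present, so JalR is active.
With repressor JalR bound, *sovC* is not transcribed.
So SovC is not produced.
Norleucine is absent, so OxaL is inactive.
With no repressor bound, *yilC* is transcribed.
So YilC is produced and active.
No repressor is bound and YilC is active, so *kosZ* is transcribed.
So KosZ is produced and active.
With repressor KosZ bound, *qilN* is not transcribed.
So QilN is not produced.
Zn²⁺ is absent, so ElnW is inactive.
Required activator ElnW is absent, so *dulB* is not transcribed.
So DulB is not produced.
With no repressor bound, *cilW* is transcribed.
So CilW is produced and active.
With repressor CilW bound, *kosP* is not transcribed.
So KosP is not produced.
No activator is available at the *nolE* promoter, so *nolE* is not transcribed.
So NolE is not produced.
With no repressor bound, *torB* is transcribed.

ON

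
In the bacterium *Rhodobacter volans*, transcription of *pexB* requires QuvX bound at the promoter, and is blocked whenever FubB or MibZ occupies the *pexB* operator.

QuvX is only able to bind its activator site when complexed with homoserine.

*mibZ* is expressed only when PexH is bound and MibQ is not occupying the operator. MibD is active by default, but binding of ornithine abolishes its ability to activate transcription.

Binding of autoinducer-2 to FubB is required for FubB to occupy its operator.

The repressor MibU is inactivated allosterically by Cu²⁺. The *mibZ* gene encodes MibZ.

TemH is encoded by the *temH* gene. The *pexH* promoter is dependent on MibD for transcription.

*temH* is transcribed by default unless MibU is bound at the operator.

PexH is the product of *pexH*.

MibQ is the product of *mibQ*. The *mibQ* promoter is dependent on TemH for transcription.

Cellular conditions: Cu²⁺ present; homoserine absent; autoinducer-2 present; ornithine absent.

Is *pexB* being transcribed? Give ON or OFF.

OFF

Homoserine is absent, so QuvX is inactive.
Autoinducer-2 is present, so FubB is active.
Ornithine is absent, so MibD is active.
No repressor is bound and MibD is active, so *pexH* is transcribed.
So PexH is produced and active.
Cu²⁺ is present, so MibU is inactive.
With no repressor bound, *temH* is transcribed.
So TemH is produced and active.
No repressor is bound and TemH is active, so *mibQ* is transcribed.
So MibQ is produced and active.
With repressor MibQ bound, *mibZ* is not transcribed.
So MibZ is not produced.
With repressor FubB bound, *pexB* is not transcribed.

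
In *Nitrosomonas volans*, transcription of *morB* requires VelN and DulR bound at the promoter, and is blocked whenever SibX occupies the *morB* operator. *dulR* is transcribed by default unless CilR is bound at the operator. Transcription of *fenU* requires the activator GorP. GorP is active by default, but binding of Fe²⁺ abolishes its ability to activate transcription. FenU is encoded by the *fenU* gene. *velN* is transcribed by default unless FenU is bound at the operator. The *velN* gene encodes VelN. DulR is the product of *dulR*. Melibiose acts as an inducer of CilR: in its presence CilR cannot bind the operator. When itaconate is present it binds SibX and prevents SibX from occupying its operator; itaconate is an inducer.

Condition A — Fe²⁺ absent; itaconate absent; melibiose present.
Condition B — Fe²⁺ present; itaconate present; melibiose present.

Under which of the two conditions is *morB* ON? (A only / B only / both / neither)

B only

Condition A:
Fe²⁺ is absent, so GorP is active.
No repressor is bound and GorP is active, so *fenU* is transcribed.
So FenU is produced and active.
With repressor FenU bound, *velN* is not transcribed.
So VelN is not produced.
Itaconate is absent, so SibX is active.
Melibiose is present, so CilR is inactive.
With no repressor bound, *dulR* is transcribed.
So DulR is produced and active.
With repressor SibX bound, *morB* is not transcribed.
→ *morB* is OFF in A.
Condition B:
Fe²⁺ is present, so GorP is inactive.
Required activator GorP is absent, so *fenU* is not transcribed.
So FenU is not produced.
With no repressor bound, *velN* is transcribed.
So VelN is produced and active.
Itaconate is present, so SibX is inactive.
Melibiose is present, so CilR is inactive.
With no repressor bound, *dulR* is transcribed.
So DulR is produced and active.
No repressor is bound and VelN and DulR are active, so *morB* is transcribed.
→ *morB* is ON in B.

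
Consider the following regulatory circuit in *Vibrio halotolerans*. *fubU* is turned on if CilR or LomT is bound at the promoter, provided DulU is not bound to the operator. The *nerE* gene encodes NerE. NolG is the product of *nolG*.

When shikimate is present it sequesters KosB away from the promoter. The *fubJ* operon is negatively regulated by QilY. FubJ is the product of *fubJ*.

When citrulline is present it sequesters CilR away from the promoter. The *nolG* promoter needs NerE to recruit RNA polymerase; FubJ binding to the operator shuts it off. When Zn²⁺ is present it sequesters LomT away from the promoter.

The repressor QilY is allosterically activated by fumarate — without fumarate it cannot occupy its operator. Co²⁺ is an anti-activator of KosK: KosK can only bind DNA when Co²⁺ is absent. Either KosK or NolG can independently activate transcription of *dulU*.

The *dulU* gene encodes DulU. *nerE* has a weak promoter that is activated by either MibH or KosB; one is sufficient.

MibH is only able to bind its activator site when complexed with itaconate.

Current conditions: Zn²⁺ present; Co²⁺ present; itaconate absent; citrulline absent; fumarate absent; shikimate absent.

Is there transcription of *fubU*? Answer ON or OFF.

Citrulline is absent, so CilR is active.
Zn²⁺ is present, so LomT is inactive.
Co²⁺ is present, so KosK is inactive.
Itaconate is absent, so MibH is inactive.
Shikimate is absent, so KosB is active.
Activator KosB is present, so *nerE* is transcribed.
So NerE is produced and active.
Fumarate is absent, so QilY is inactive.
With no repressor bound, *fubJ* is transcribed.
So FubJ is produced and active.
With repressor FubJ bound, *nolG* is not transcribed.
So NolG is not produced.
No activator is available at the *dulU* promoter, so *dulU* is not transcribed.
So DulU is not produced.
Activator CilR is present, so *fubU* is transcribed.

ON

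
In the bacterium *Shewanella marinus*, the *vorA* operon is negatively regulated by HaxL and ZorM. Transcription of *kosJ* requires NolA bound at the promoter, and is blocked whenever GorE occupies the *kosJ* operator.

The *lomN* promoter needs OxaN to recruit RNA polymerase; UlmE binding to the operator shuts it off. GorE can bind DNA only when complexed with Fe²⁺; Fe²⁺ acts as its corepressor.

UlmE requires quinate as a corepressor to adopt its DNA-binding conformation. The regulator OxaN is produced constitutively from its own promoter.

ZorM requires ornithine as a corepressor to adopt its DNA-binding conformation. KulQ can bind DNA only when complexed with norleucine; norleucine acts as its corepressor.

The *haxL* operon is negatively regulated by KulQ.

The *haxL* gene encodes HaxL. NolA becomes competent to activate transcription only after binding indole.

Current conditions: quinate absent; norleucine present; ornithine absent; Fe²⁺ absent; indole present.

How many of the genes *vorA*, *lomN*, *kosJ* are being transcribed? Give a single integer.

Norleucine is present, so KulQ is active.
With repressor KulQ bound, *haxL* is not transcribed.
So HaxL is not produced.
Ornithine is absent, so ZorM is inactive.
With no repressor bound, *vorA* is transcribed.
→ *vorA* is ON.
OxaN is produced constitutively and is active.
Quinate is absent, so UlmE is inactive.
No repressor is bound and OxaN is active, so *lomN* is transcribed.
→ *lomN* is ON.
Fe²⁺ is absent, so GorE is inactive.
Indole is present, so NolA is active.
No repressor is bound and NolA is active, so *kosJ* is transcribed.
→ *kosJ* is ON.
3 of the 3 genes are transcribed.

3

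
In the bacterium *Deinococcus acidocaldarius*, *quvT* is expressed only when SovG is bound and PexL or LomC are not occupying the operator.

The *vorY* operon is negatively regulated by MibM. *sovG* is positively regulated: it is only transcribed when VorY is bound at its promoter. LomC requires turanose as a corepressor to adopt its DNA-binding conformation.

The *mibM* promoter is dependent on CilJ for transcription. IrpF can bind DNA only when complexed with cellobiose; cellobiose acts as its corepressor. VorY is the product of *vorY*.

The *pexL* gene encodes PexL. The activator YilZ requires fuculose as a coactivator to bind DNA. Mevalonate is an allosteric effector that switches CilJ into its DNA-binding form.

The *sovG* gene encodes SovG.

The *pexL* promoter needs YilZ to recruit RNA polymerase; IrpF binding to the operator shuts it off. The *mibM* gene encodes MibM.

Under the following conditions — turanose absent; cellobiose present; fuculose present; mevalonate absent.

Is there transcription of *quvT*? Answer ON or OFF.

Mevalonate is absent, so CilJ is inactive.
Required activator CilJ is absent, so *mibM* is not transcribed.
So MibM is not produced.
With no repressor bound, *vorY* is transcribed.
So VorY is produced and active.
No repressor is bound and VorY is active, so *sovG* is transcribed.
So SovG is produced and active.
Cellobiose is present, so IrpF is active.
Fuculose is present, so YilZ is active.
With repressor IrpF bound, *pexL* is not transcribed.
So PexL is not produced.
Turanose is absent, so LomC is inactive.
No repressor is bound and SovG is active, so *quvT* is transcribed.

ON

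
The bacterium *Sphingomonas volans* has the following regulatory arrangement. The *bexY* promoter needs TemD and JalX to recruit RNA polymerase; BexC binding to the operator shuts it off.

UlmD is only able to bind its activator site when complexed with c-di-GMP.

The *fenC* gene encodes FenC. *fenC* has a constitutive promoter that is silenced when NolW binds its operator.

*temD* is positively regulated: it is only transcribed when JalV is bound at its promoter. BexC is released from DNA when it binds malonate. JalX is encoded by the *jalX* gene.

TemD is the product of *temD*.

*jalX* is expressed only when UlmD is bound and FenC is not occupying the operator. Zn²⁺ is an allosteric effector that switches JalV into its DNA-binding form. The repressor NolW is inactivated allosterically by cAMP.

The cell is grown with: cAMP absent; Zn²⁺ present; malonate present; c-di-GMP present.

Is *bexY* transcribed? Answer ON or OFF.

Malonate is present, so BexC is inactive.
Zn²⁺ is present, so JalV is active.
No repressor is bound and JalV is active, so *temD* is transcribed.
So TemD is produced and active.
cAMP is absent, so NolW is active.
With repressor NolW bound, *fenC* is not transcribed.
So FenC is not produced.
c-di-GMP is present, so UlmD is active.
No repressor is bound and UlmD is active, so *jalX* is transcribed.
So JalX is produced and active.
No repressor is bound and TemD and JalX are active, so *bexY* is transcribed.

ON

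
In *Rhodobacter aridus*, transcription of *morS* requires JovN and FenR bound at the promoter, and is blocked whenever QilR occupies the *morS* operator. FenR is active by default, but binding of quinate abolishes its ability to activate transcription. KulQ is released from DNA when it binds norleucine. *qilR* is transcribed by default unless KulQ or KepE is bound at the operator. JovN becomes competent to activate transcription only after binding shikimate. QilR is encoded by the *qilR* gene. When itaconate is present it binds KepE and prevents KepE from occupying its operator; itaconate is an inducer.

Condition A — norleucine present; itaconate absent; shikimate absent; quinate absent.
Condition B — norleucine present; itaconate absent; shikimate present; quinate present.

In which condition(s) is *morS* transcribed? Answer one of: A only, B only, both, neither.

neither

Condition A:
Norleucine is present, so KulQ is inactive.
Itaconate is absent, so KepE is active.
With repressor KepE bound, *qilR* is not transcribed.
So QilR is not produced.
Shikimate is absent, so JovN is inactive.
Quinate is absent, so FenR is active.
Required activator JovN is absent, so *morS* is not transcribed.
→ *morS* is OFF in A.
Condition B:
Norleucine is present, so KulQ is inactive.
Itaconate is absent, so KepE is active.
With repressor KepE bound, *qilR* is not transcribed.
So QilR is not produced.
Shikimate is present, so JovN is active.
Quinate is present, so FenR is inactive.
Required activator FenR is absent, so *morS* is not transcribed.
→ *morS* is OFF in B.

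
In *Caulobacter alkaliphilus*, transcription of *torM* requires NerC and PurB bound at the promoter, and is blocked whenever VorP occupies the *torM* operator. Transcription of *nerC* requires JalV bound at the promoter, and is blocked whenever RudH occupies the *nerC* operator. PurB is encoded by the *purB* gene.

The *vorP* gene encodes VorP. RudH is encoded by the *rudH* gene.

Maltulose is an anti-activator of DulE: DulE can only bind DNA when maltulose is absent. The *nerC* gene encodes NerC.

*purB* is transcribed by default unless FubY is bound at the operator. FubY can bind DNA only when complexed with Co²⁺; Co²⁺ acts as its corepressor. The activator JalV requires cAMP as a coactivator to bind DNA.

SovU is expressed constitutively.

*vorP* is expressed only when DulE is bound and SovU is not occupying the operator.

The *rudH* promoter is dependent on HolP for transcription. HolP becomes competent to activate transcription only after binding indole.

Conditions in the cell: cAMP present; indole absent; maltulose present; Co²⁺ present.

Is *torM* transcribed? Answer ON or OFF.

Maltulose is present, so DulE is inactive.
SovU is produced constitutively and is active.
With repressor SovU bound, *vorP* is not transcribed.
So VorP is not produced.
cAMP is present, so JalV is active.
Indole is absent, so HolP is inactive.
Required activator HolP is absent, so *rudH* is not transcribed.
So RudH is not produced.
No repressor is bound and JalV is active, so *nerC* is transcribed.
So NerC is produced and active.
Co²⁺ is present, so FubY is active.
With repressor FubY bound, *purB* is not transcribed.
So PurB is not produced.
Required activator PurB is absent, so *torM* is not transcribed.

OFF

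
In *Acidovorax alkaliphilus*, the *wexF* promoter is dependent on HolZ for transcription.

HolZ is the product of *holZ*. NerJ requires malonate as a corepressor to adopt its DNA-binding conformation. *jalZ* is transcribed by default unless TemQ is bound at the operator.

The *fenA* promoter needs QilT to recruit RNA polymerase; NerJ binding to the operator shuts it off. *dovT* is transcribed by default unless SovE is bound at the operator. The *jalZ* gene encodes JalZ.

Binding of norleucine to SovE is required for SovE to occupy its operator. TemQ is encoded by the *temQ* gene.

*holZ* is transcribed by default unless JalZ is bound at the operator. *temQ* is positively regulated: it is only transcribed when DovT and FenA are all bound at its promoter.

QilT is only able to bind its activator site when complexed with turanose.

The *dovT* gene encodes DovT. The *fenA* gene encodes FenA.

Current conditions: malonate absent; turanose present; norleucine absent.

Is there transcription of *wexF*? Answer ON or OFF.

ON

Norleucine is absent, so SovE is inactive.
With no repressor bound, *dovT* is transcribed.
So DovT is produced and active.
Malonate is absent, so NerJ is inactive.
Turanose is present, so QilT is active.
No repressor is bound and QilT is active, so *fenA* is transcribed.
So FenA is produced and active.
No repressor is bound and DovT and FenA are active, so *temQ* is transcribed.
So TemQ is produced and active.
With repressor TemQ bound, *jalZ* is not transcribed.
So JalZ is not produced.
With no repressor bound, *holZ* is transcribed.
So HolZ is produced and active.
No repressor is bound and HolZ is active, so *wexF* is transcribed.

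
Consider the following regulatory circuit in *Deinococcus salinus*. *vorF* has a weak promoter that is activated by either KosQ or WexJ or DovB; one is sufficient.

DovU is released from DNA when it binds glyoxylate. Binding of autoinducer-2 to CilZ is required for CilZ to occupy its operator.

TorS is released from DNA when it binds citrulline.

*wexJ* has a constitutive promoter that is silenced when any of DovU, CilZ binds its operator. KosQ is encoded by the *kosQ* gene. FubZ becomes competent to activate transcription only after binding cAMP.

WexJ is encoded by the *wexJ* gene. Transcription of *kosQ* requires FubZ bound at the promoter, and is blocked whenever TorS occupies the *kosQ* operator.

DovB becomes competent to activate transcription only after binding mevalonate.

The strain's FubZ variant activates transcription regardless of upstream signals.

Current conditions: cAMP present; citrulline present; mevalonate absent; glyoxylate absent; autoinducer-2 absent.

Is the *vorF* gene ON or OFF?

FubZ is constitutively active in this strain.
Citrulline is present, so TorS is inactive.
No repressor is bound and FubZ is active, so *kosQ* is transcribed.
So KosQ is produced and active.
Glyoxylate is absent, so DovU is active.
Autoinducer-2 is absent, so CilZ is inactive.
With repressor DovU bound, *wexJ* is not transcribed.
So WexJ is not produced.
Mevalonate is absent, so DovB is inactive.
Activator KosQ is present, so *vorF* is transcribed.

ON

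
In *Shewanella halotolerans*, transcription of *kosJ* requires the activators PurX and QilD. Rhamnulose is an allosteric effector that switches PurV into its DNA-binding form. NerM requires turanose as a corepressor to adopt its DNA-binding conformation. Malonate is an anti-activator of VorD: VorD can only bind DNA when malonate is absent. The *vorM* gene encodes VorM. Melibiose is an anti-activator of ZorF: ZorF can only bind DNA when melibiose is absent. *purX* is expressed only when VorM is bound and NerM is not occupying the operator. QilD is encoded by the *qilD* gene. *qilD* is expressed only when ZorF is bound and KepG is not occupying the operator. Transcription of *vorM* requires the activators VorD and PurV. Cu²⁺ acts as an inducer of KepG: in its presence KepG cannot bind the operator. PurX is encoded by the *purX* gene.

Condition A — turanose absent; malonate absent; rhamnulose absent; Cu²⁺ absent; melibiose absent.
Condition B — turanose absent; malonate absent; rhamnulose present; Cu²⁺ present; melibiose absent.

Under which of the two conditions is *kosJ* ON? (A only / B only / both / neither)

B only

Condition A:
Turanose is absent, so NerM is inactive.
Malonate is absent, so VorD is active.
Rhamnulose is absent, so PurV is inactive.
Required activator PurV is absent, so *vorM* is not transcribed.
So VorM is not produced.
Required activator VorM is absent, so *purX* is not transcribed.
So PurX is not produced.
Cu²⁺ is absent, so KepG is active.
Melibiose is absent, so ZorF is active.
With repressor KepG bound, *qilD* is not transcribed.
So QilD is not produced.
Required activator PurX is absent, so *kosJ* is not transcribed.
→ *kosJ* is OFF in A.
Condition B:
Turanose is absent, so NerM is inactive.
Malonate is absent, so VorD is active.
Rhamnulose is present, so PurV is active.
No repressor is bound and VorD and PurV are active, so *vorM* is transcribed.
So VorM is produced and active.
No repressor is bound and VorM is active, so *purX* is transcribed.
So PurX is produced and active.
Cu²⁺ is present, so KepG is inactive.
Melibiose is absent, so ZorF is active.
No repressor is bound and ZorF is active, so *qilD* is transcribed.
So QilD is produced and active.
No repressor is bound and PurX and QilD are active, so *kosJ* is transcribed.
→ *kosJ* is ON in B.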